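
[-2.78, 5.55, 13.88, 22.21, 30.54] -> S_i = -2.78 + 8.33*i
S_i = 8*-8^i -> [8, -64, 512, -4096, 32768]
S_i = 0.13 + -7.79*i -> [0.13, -7.66, -15.45, -23.24, -31.03]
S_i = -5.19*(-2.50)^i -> [-5.19, 12.98, -32.44, 81.09, -202.73]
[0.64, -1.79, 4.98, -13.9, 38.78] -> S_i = 0.64*(-2.79)^i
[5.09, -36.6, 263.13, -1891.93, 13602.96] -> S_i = 5.09*(-7.19)^i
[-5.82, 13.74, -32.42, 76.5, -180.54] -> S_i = -5.82*(-2.36)^i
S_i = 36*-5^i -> [36, -180, 900, -4500, 22500]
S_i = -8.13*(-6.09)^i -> [-8.13, 49.51, -301.53, 1836.29, -11183.04]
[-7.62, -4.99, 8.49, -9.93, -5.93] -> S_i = Random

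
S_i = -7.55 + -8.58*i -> [-7.55, -16.13, -24.71, -33.29, -41.87]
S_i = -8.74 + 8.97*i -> [-8.74, 0.23, 9.2, 18.17, 27.14]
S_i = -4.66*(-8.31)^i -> [-4.66, 38.72, -321.8, 2674.17, -22222.35]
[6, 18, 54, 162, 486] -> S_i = 6*3^i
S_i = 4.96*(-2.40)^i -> [4.96, -11.9, 28.57, -68.57, 164.56]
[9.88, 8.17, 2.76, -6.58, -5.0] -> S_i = Random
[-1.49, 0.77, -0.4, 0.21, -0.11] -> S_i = -1.49*(-0.52)^i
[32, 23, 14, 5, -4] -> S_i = 32 + -9*i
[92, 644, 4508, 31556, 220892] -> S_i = 92*7^i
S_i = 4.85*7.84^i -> [4.85, 38.02, 298.11, 2337.17, 18323.4]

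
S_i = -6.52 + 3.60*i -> [-6.52, -2.92, 0.68, 4.28, 7.88]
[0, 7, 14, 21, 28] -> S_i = 0 + 7*i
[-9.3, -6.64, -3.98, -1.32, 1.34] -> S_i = -9.30 + 2.66*i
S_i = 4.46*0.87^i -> [4.46, 3.88, 3.38, 2.94, 2.56]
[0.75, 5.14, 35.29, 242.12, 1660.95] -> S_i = 0.75*6.86^i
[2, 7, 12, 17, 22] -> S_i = 2 + 5*i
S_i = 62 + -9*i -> [62, 53, 44, 35, 26]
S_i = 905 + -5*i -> [905, 900, 895, 890, 885]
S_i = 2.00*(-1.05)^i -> [2.0, -2.1, 2.2, -2.32, 2.43]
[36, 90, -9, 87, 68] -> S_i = Random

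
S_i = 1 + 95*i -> [1, 96, 191, 286, 381]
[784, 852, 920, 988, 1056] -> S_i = 784 + 68*i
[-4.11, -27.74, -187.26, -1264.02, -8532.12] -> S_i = -4.11*6.75^i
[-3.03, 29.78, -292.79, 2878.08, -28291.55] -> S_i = -3.03*(-9.83)^i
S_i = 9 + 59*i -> [9, 68, 127, 186, 245]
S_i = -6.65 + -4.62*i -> [-6.65, -11.27, -15.89, -20.51, -25.13]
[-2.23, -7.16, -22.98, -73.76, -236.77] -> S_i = -2.23*3.21^i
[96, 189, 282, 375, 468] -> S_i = 96 + 93*i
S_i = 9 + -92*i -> [9, -83, -175, -267, -359]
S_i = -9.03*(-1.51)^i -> [-9.03, 13.64, -20.59, 31.09, -46.95]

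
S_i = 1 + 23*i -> [1, 24, 47, 70, 93]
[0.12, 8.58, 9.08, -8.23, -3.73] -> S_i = Random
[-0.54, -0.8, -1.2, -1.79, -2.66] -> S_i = -0.54*1.49^i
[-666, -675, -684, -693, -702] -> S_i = -666 + -9*i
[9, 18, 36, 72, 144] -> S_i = 9*2^i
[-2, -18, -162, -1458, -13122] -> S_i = -2*9^i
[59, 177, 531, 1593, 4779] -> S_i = 59*3^i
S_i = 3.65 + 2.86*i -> [3.65, 6.51, 9.37, 12.23, 15.09]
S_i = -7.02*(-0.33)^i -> [-7.02, 2.32, -0.76, 0.25, -0.08]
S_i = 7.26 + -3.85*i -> [7.26, 3.41, -0.44, -4.29, -8.14]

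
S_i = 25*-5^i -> [25, -125, 625, -3125, 15625]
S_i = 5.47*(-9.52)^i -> [5.47, -52.07, 495.75, -4719.52, 44929.87]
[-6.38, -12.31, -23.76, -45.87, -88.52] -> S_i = -6.38*1.93^i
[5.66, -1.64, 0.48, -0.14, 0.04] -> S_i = 5.66*(-0.29)^i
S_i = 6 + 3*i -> [6, 9, 12, 15, 18]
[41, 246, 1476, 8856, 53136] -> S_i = 41*6^i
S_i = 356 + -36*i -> [356, 320, 284, 248, 212]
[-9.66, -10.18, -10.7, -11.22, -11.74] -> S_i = -9.66 + -0.52*i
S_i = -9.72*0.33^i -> [-9.72, -3.21, -1.06, -0.35, -0.12]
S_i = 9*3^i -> [9, 27, 81, 243, 729]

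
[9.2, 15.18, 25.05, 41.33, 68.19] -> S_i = 9.20*1.65^i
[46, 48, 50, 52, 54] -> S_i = 46 + 2*i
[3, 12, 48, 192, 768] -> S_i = 3*4^i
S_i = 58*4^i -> [58, 232, 928, 3712, 14848]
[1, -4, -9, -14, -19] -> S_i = 1 + -5*i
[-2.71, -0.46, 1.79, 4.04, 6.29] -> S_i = -2.71 + 2.25*i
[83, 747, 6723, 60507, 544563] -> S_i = 83*9^i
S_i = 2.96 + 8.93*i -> [2.96, 11.89, 20.82, 29.75, 38.68]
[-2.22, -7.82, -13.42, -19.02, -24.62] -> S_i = -2.22 + -5.60*i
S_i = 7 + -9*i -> [7, -2, -11, -20, -29]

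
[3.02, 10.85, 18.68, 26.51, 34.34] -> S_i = 3.02 + 7.83*i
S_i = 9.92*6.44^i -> [9.92, 63.88, 411.42, 2649.53, 17062.99]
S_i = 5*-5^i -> [5, -25, 125, -625, 3125]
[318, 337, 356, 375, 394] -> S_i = 318 + 19*i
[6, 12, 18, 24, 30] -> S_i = 6 + 6*i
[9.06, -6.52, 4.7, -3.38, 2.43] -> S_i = 9.06*(-0.72)^i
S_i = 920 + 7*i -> [920, 927, 934, 941, 948]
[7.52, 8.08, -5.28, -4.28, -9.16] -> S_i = Random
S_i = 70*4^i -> [70, 280, 1120, 4480, 17920]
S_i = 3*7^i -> [3, 21, 147, 1029, 7203]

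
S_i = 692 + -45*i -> [692, 647, 602, 557, 512]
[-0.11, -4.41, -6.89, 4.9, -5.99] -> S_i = Random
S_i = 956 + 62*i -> [956, 1018, 1080, 1142, 1204]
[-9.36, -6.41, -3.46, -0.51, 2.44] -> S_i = -9.36 + 2.95*i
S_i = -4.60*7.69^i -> [-4.6, -35.37, -272.03, -2091.88, -16086.56]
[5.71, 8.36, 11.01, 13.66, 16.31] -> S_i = 5.71 + 2.65*i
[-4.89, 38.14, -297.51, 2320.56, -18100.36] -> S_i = -4.89*(-7.80)^i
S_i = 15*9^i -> [15, 135, 1215, 10935, 98415]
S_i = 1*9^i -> [1, 9, 81, 729, 6561]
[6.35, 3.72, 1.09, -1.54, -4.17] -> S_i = 6.35 + -2.63*i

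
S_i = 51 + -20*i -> [51, 31, 11, -9, -29]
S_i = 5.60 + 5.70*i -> [5.6, 11.3, 17.0, 22.7, 28.4]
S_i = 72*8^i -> [72, 576, 4608, 36864, 294912]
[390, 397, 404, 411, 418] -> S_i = 390 + 7*i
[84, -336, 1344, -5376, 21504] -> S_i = 84*-4^i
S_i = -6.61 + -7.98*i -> [-6.61, -14.59, -22.57, -30.55, -38.53]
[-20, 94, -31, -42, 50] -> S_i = Random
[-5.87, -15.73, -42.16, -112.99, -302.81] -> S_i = -5.87*2.68^i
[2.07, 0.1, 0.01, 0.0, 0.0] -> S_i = 2.07*0.05^i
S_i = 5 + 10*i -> [5, 15, 25, 35, 45]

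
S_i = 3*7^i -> [3, 21, 147, 1029, 7203]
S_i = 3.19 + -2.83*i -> [3.19, 0.36, -2.47, -5.3, -8.13]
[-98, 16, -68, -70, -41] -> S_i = Random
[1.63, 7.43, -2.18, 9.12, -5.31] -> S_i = Random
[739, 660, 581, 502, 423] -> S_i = 739 + -79*i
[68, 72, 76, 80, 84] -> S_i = 68 + 4*i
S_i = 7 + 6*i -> [7, 13, 19, 25, 31]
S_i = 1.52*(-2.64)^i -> [1.52, -4.01, 10.59, -27.97, 73.83]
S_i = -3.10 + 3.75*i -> [-3.1, 0.65, 4.4, 8.15, 11.9]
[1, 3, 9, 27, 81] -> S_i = 1*3^i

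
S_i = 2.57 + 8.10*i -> [2.57, 10.67, 18.77, 26.87, 34.97]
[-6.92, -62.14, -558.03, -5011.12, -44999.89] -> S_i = -6.92*8.98^i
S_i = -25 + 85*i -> [-25, 60, 145, 230, 315]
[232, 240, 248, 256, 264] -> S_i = 232 + 8*i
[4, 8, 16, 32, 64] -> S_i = 4*2^i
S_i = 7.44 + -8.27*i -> [7.44, -0.83, -9.1, -17.37, -25.64]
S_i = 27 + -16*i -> [27, 11, -5, -21, -37]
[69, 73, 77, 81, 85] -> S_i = 69 + 4*i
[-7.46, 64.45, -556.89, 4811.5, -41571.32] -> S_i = -7.46*(-8.64)^i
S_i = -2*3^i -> [-2, -6, -18, -54, -162]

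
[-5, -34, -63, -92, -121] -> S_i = -5 + -29*i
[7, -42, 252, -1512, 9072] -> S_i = 7*-6^i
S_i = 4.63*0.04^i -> [4.63, 0.19, 0.01, 0.0, 0.0]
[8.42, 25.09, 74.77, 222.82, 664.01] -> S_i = 8.42*2.98^i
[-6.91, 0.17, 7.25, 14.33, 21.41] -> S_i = -6.91 + 7.08*i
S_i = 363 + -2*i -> [363, 361, 359, 357, 355]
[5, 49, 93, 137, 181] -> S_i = 5 + 44*i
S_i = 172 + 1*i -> [172, 173, 174, 175, 176]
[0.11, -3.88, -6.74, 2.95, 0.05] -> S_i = Random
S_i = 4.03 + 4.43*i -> [4.03, 8.46, 12.89, 17.32, 21.75]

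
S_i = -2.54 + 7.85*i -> [-2.54, 5.31, 13.16, 21.01, 28.86]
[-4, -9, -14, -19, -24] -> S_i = -4 + -5*i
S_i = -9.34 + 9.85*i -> [-9.34, 0.51, 10.36, 20.21, 30.06]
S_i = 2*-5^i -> [2, -10, 50, -250, 1250]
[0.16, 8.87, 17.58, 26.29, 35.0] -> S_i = 0.16 + 8.71*i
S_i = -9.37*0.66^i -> [-9.37, -6.18, -4.08, -2.69, -1.78]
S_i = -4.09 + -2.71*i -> [-4.09, -6.8, -9.51, -12.22, -14.93]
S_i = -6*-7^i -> [-6, 42, -294, 2058, -14406]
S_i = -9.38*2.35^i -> [-9.38, -22.04, -51.8, -121.73, -286.07]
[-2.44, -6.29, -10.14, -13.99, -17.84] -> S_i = -2.44 + -3.85*i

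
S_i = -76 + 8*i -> [-76, -68, -60, -52, -44]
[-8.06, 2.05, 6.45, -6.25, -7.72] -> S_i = Random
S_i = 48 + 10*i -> [48, 58, 68, 78, 88]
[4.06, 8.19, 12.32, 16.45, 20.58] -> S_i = 4.06 + 4.13*i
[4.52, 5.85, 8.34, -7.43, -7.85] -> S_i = Random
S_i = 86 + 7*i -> [86, 93, 100, 107, 114]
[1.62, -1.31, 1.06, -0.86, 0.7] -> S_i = 1.62*(-0.81)^i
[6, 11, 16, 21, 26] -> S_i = 6 + 5*i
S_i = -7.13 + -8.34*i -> [-7.13, -15.47, -23.81, -32.15, -40.49]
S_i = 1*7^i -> [1, 7, 49, 343, 2401]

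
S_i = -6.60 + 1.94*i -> [-6.6, -4.66, -2.72, -0.78, 1.16]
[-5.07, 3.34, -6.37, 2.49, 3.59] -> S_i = Random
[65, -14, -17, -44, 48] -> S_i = Random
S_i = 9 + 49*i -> [9, 58, 107, 156, 205]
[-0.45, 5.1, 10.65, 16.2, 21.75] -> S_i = -0.45 + 5.55*i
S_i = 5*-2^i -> [5, -10, 20, -40, 80]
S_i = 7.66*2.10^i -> [7.66, 16.09, 33.78, 70.94, 148.97]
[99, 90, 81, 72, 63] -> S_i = 99 + -9*i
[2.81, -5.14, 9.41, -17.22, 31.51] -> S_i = 2.81*(-1.83)^i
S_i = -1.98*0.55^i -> [-1.98, -1.09, -0.6, -0.33, -0.18]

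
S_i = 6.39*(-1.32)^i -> [6.39, -8.43, 11.13, -14.7, 19.4]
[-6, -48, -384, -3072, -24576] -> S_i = -6*8^i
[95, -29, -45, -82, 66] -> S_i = Random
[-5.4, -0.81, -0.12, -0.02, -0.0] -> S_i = -5.40*0.15^i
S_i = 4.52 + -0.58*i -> [4.52, 3.94, 3.36, 2.78, 2.2]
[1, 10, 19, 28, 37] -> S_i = 1 + 9*i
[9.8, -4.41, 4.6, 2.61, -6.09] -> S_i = Random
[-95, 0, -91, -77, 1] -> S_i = Random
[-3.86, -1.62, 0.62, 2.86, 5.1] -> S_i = -3.86 + 2.24*i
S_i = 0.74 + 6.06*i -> [0.74, 6.8, 12.86, 18.92, 24.98]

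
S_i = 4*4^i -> [4, 16, 64, 256, 1024]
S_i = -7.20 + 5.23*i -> [-7.2, -1.97, 3.26, 8.49, 13.72]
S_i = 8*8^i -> [8, 64, 512, 4096, 32768]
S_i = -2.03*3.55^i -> [-2.03, -7.21, -25.58, -90.82, -322.41]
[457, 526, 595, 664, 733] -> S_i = 457 + 69*i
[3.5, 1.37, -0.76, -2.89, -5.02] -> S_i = 3.50 + -2.13*i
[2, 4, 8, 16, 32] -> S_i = 2*2^i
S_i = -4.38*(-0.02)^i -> [-4.38, 0.09, -0.0, 0.0, -0.0]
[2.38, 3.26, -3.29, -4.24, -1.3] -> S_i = Random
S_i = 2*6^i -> [2, 12, 72, 432, 2592]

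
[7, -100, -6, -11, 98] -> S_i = Random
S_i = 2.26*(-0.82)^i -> [2.26, -1.85, 1.52, -1.25, 1.02]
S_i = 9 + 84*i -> [9, 93, 177, 261, 345]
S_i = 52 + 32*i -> [52, 84, 116, 148, 180]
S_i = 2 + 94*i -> [2, 96, 190, 284, 378]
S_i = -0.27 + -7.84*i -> [-0.27, -8.11, -15.95, -23.79, -31.63]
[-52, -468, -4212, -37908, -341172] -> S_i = -52*9^i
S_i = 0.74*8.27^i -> [0.74, 6.12, 50.61, 418.55, 3461.42]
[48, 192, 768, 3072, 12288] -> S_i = 48*4^i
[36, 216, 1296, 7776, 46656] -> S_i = 36*6^i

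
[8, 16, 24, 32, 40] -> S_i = 8 + 8*i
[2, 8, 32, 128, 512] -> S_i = 2*4^i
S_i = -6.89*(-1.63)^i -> [-6.89, 11.23, -18.31, 29.84, -48.64]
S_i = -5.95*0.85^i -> [-5.95, -5.06, -4.3, -3.65, -3.11]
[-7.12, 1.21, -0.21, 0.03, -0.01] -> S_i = -7.12*(-0.17)^i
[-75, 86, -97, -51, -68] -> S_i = Random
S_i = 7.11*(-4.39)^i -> [7.11, -31.21, 137.02, -601.54, 2640.75]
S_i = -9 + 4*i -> [-9, -5, -1, 3, 7]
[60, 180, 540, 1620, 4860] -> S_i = 60*3^i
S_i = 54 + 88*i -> [54, 142, 230, 318, 406]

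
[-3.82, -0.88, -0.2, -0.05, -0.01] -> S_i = -3.82*0.23^i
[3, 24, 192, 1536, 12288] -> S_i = 3*8^i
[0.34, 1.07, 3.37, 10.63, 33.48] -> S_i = 0.34*3.15^i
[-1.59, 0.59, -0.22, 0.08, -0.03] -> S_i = -1.59*(-0.37)^i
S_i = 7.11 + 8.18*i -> [7.11, 15.29, 23.47, 31.65, 39.83]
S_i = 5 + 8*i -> [5, 13, 21, 29, 37]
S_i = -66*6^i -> [-66, -396, -2376, -14256, -85536]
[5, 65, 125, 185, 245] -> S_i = 5 + 60*i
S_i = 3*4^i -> [3, 12, 48, 192, 768]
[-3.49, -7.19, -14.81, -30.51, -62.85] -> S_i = -3.49*2.06^i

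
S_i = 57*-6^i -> [57, -342, 2052, -12312, 73872]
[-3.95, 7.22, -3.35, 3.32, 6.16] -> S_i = Random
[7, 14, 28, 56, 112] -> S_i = 7*2^i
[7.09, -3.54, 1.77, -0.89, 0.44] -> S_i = 7.09*(-0.50)^i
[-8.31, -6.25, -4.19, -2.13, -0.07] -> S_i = -8.31 + 2.06*i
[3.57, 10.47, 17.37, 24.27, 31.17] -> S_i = 3.57 + 6.90*i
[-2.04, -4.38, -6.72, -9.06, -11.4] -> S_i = -2.04 + -2.34*i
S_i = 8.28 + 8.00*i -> [8.28, 16.28, 24.28, 32.28, 40.28]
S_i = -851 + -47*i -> [-851, -898, -945, -992, -1039]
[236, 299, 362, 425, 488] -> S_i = 236 + 63*i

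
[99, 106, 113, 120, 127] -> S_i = 99 + 7*i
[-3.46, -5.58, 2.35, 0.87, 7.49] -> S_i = Random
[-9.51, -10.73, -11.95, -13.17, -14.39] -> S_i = -9.51 + -1.22*i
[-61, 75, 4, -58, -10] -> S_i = Random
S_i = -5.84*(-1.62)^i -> [-5.84, 9.46, -15.33, 24.83, -40.22]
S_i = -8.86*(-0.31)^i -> [-8.86, 2.75, -0.85, 0.26, -0.08]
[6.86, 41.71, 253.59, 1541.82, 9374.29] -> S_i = 6.86*6.08^i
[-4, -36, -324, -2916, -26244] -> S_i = -4*9^i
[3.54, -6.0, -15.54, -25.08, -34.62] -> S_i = 3.54 + -9.54*i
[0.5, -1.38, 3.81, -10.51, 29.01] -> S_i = 0.50*(-2.76)^i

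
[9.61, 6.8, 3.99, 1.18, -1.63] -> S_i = 9.61 + -2.81*i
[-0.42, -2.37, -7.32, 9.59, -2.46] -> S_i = Random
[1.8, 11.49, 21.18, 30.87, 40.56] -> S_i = 1.80 + 9.69*i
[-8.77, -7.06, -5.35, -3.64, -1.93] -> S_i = -8.77 + 1.71*i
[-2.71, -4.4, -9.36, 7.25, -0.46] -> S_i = Random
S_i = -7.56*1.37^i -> [-7.56, -10.36, -14.19, -19.44, -26.63]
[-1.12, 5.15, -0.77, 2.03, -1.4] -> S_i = Random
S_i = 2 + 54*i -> [2, 56, 110, 164, 218]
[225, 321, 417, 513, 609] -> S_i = 225 + 96*i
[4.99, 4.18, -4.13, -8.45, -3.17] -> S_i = Random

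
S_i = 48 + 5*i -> [48, 53, 58, 63, 68]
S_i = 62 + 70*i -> [62, 132, 202, 272, 342]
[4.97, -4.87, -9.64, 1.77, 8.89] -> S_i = Random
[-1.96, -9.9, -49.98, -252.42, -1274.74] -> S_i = -1.96*5.05^i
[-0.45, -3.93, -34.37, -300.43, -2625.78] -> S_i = -0.45*8.74^i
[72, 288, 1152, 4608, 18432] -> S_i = 72*4^i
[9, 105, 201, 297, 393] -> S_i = 9 + 96*i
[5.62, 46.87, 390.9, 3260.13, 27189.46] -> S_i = 5.62*8.34^i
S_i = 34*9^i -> [34, 306, 2754, 24786, 223074]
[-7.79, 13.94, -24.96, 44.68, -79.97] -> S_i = -7.79*(-1.79)^i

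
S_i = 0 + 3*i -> [0, 3, 6, 9, 12]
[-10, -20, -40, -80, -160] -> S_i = -10*2^i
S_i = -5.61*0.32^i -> [-5.61, -1.8, -0.57, -0.18, -0.06]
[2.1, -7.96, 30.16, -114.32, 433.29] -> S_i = 2.10*(-3.79)^i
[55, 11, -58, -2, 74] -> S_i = Random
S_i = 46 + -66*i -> [46, -20, -86, -152, -218]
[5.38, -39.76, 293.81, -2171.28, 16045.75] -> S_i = 5.38*(-7.39)^i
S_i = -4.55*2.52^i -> [-4.55, -11.47, -28.89, -72.81, -183.49]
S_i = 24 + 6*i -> [24, 30, 36, 42, 48]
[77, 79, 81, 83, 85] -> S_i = 77 + 2*i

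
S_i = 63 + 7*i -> [63, 70, 77, 84, 91]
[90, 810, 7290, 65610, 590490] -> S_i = 90*9^i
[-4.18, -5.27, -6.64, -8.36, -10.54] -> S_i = -4.18*1.26^i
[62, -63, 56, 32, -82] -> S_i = Random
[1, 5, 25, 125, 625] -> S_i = 1*5^i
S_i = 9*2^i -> [9, 18, 36, 72, 144]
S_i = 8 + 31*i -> [8, 39, 70, 101, 132]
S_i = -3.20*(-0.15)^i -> [-3.2, 0.48, -0.07, 0.01, -0.0]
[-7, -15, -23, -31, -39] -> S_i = -7 + -8*i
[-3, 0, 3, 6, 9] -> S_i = -3 + 3*i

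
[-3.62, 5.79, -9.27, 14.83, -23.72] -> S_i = -3.62*(-1.60)^i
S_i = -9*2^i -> [-9, -18, -36, -72, -144]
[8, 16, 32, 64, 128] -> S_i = 8*2^i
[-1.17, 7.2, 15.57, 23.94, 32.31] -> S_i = -1.17 + 8.37*i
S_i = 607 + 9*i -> [607, 616, 625, 634, 643]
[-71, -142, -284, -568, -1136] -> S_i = -71*2^i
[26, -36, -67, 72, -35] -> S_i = Random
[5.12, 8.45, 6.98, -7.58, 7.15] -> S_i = Random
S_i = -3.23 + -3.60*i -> [-3.23, -6.83, -10.43, -14.03, -17.63]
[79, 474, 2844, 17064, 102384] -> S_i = 79*6^i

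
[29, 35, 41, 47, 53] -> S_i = 29 + 6*i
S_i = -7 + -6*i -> [-7, -13, -19, -25, -31]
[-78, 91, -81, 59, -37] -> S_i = Random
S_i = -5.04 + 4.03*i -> [-5.04, -1.01, 3.02, 7.05, 11.08]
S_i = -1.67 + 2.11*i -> [-1.67, 0.44, 2.55, 4.66, 6.77]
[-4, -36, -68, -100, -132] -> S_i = -4 + -32*i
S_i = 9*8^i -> [9, 72, 576, 4608, 36864]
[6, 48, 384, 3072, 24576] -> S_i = 6*8^i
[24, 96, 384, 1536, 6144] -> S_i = 24*4^i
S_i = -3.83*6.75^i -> [-3.83, -25.85, -174.5, -1177.9, -7950.86]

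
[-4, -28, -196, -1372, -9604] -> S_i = -4*7^i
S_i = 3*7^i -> [3, 21, 147, 1029, 7203]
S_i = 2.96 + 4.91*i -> [2.96, 7.87, 12.78, 17.69, 22.6]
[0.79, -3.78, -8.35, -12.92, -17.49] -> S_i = 0.79 + -4.57*i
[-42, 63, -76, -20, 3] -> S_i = Random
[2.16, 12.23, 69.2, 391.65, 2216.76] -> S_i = 2.16*5.66^i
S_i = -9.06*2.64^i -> [-9.06, -23.92, -63.14, -166.7, -440.09]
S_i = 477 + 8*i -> [477, 485, 493, 501, 509]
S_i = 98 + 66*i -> [98, 164, 230, 296, 362]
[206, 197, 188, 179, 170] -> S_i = 206 + -9*i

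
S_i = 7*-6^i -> [7, -42, 252, -1512, 9072]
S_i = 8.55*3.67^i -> [8.55, 31.38, 115.16, 422.63, 1551.07]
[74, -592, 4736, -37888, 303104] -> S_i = 74*-8^i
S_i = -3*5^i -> [-3, -15, -75, -375, -1875]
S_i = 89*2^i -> [89, 178, 356, 712, 1424]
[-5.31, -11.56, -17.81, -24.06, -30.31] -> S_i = -5.31 + -6.25*i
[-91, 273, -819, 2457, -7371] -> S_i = -91*-3^i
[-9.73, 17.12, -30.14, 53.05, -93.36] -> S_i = -9.73*(-1.76)^i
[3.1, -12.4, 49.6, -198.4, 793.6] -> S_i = 3.10*(-4.00)^i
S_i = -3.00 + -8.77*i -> [-3.0, -11.77, -20.54, -29.31, -38.08]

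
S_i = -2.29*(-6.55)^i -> [-2.29, 15.0, -98.25, 643.52, -4215.03]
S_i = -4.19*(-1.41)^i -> [-4.19, 5.91, -8.33, 11.75, -16.56]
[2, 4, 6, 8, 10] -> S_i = 2 + 2*i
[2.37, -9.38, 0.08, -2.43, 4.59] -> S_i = Random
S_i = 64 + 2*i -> [64, 66, 68, 70, 72]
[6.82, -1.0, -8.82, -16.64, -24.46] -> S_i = 6.82 + -7.82*i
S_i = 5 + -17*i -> [5, -12, -29, -46, -63]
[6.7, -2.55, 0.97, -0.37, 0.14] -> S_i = 6.70*(-0.38)^i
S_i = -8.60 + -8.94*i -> [-8.6, -17.54, -26.48, -35.42, -44.36]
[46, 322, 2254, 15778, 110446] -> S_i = 46*7^i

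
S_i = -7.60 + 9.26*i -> [-7.6, 1.66, 10.92, 20.18, 29.44]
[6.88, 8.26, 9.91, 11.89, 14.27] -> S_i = 6.88*1.20^i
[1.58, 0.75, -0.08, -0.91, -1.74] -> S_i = 1.58 + -0.83*i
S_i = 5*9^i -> [5, 45, 405, 3645, 32805]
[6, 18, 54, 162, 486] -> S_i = 6*3^i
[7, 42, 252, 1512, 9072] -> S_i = 7*6^i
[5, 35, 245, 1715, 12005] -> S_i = 5*7^i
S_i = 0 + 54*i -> [0, 54, 108, 162, 216]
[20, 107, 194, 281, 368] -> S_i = 20 + 87*i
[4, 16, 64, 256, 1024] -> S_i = 4*4^i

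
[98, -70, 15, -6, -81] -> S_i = Random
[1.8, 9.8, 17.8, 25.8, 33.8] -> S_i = 1.80 + 8.00*i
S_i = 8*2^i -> [8, 16, 32, 64, 128]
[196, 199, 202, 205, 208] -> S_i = 196 + 3*i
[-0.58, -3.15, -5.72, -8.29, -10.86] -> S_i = -0.58 + -2.57*i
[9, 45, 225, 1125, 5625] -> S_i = 9*5^i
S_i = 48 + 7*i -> [48, 55, 62, 69, 76]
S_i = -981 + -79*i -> [-981, -1060, -1139, -1218, -1297]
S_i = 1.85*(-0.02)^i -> [1.85, -0.04, 0.0, -0.0, 0.0]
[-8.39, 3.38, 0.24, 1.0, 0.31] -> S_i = Random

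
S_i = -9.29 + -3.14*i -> [-9.29, -12.43, -15.57, -18.71, -21.85]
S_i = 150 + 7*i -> [150, 157, 164, 171, 178]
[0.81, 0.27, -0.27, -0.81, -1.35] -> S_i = 0.81 + -0.54*i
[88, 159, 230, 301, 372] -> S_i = 88 + 71*i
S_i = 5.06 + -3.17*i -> [5.06, 1.89, -1.28, -4.45, -7.62]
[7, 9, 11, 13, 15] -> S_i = 7 + 2*i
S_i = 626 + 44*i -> [626, 670, 714, 758, 802]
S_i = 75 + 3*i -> [75, 78, 81, 84, 87]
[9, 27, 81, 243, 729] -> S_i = 9*3^i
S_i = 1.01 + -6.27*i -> [1.01, -5.26, -11.53, -17.8, -24.07]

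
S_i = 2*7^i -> [2, 14, 98, 686, 4802]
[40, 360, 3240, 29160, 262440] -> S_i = 40*9^i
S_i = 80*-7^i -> [80, -560, 3920, -27440, 192080]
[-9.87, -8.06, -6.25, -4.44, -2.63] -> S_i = -9.87 + 1.81*i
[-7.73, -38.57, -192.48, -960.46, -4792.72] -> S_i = -7.73*4.99^i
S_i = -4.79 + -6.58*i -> [-4.79, -11.37, -17.95, -24.53, -31.11]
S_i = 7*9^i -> [7, 63, 567, 5103, 45927]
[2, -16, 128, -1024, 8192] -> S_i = 2*-8^i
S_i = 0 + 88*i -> [0, 88, 176, 264, 352]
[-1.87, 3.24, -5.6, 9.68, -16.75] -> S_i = -1.87*(-1.73)^i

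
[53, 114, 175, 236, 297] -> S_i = 53 + 61*i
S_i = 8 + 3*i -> [8, 11, 14, 17, 20]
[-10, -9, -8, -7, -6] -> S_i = -10 + 1*i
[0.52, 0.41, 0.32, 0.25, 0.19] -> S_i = 0.52*0.78^i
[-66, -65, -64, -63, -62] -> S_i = -66 + 1*i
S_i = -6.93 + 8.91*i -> [-6.93, 1.98, 10.89, 19.8, 28.71]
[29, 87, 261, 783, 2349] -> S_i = 29*3^i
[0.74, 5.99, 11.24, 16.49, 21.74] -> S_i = 0.74 + 5.25*i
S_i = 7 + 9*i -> [7, 16, 25, 34, 43]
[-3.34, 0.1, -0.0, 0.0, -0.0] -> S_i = -3.34*(-0.03)^i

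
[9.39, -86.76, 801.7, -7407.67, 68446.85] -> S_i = 9.39*(-9.24)^i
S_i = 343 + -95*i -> [343, 248, 153, 58, -37]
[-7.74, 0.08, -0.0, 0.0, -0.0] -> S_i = -7.74*(-0.01)^i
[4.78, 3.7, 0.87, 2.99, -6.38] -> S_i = Random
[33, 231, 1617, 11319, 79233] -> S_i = 33*7^i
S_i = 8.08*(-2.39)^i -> [8.08, -19.31, 46.15, -110.31, 263.63]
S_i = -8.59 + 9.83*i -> [-8.59, 1.24, 11.07, 20.9, 30.73]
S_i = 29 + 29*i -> [29, 58, 87, 116, 145]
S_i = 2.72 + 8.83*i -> [2.72, 11.55, 20.38, 29.21, 38.04]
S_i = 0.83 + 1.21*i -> [0.83, 2.04, 3.25, 4.46, 5.67]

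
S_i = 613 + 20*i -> [613, 633, 653, 673, 693]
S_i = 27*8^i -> [27, 216, 1728, 13824, 110592]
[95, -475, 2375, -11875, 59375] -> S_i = 95*-5^i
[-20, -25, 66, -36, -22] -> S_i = Random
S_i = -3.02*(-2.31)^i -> [-3.02, 6.98, -16.12, 37.23, -85.99]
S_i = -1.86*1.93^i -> [-1.86, -3.59, -6.93, -13.37, -25.81]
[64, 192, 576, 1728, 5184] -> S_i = 64*3^i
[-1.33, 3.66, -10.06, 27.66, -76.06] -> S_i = -1.33*(-2.75)^i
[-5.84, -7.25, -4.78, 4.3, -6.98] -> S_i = Random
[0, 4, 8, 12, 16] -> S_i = 0 + 4*i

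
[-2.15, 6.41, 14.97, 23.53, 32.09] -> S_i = -2.15 + 8.56*i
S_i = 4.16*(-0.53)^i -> [4.16, -2.2, 1.17, -0.62, 0.33]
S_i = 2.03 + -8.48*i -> [2.03, -6.45, -14.93, -23.41, -31.89]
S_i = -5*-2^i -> [-5, 10, -20, 40, -80]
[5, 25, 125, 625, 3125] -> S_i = 5*5^i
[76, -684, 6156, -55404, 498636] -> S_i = 76*-9^i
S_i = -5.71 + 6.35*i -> [-5.71, 0.64, 6.99, 13.34, 19.69]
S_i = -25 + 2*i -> [-25, -23, -21, -19, -17]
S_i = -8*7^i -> [-8, -56, -392, -2744, -19208]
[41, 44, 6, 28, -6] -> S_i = Random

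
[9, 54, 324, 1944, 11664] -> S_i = 9*6^i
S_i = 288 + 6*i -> [288, 294, 300, 306, 312]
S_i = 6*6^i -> [6, 36, 216, 1296, 7776]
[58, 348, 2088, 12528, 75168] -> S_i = 58*6^i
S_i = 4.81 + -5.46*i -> [4.81, -0.65, -6.11, -11.57, -17.03]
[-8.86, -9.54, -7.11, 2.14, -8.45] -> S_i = Random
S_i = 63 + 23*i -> [63, 86, 109, 132, 155]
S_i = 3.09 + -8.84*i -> [3.09, -5.75, -14.59, -23.43, -32.27]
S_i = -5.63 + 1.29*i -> [-5.63, -4.34, -3.05, -1.76, -0.47]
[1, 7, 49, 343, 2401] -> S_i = 1*7^i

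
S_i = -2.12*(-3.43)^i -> [-2.12, 7.27, -24.94, 85.55, -293.44]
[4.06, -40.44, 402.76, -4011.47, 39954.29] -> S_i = 4.06*(-9.96)^i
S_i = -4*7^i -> [-4, -28, -196, -1372, -9604]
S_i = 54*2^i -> [54, 108, 216, 432, 864]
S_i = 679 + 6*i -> [679, 685, 691, 697, 703]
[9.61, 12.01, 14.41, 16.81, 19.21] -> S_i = 9.61 + 2.40*i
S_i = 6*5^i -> [6, 30, 150, 750, 3750]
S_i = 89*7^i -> [89, 623, 4361, 30527, 213689]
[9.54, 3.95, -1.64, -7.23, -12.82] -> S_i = 9.54 + -5.59*i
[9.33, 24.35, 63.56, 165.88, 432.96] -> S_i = 9.33*2.61^i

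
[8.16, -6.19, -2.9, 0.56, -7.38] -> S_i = Random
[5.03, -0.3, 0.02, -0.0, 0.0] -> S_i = 5.03*(-0.06)^i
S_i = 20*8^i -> [20, 160, 1280, 10240, 81920]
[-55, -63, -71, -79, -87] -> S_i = -55 + -8*i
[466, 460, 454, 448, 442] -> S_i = 466 + -6*i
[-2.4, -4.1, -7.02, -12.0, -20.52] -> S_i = -2.40*1.71^i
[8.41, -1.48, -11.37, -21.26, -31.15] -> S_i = 8.41 + -9.89*i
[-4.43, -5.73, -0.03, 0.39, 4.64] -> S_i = Random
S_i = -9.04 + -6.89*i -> [-9.04, -15.93, -22.82, -29.71, -36.6]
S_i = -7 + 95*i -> [-7, 88, 183, 278, 373]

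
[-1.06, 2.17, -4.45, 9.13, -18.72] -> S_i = -1.06*(-2.05)^i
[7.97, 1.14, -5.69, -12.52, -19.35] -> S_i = 7.97 + -6.83*i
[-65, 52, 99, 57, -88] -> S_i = Random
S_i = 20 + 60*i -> [20, 80, 140, 200, 260]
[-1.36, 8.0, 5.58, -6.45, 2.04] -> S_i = Random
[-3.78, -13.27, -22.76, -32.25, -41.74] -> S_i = -3.78 + -9.49*i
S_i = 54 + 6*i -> [54, 60, 66, 72, 78]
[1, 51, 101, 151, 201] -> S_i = 1 + 50*i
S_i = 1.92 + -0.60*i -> [1.92, 1.32, 0.72, 0.12, -0.48]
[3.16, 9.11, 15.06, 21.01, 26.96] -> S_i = 3.16 + 5.95*i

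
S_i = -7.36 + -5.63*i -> [-7.36, -12.99, -18.62, -24.25, -29.88]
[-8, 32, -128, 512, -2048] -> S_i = -8*-4^i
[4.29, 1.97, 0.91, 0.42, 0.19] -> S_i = 4.29*0.46^i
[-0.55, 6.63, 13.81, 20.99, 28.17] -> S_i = -0.55 + 7.18*i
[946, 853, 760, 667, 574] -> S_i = 946 + -93*i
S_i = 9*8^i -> [9, 72, 576, 4608, 36864]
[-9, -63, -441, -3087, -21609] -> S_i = -9*7^i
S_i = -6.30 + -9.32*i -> [-6.3, -15.62, -24.94, -34.26, -43.58]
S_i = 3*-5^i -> [3, -15, 75, -375, 1875]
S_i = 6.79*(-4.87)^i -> [6.79, -33.07, 161.04, -784.25, 3819.32]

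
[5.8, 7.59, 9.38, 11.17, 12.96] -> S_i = 5.80 + 1.79*i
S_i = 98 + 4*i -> [98, 102, 106, 110, 114]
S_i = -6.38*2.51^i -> [-6.38, -16.01, -40.19, -100.89, -253.23]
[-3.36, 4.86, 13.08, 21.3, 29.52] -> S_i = -3.36 + 8.22*i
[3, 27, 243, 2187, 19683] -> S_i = 3*9^i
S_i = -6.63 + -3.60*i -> [-6.63, -10.23, -13.83, -17.43, -21.03]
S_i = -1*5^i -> [-1, -5, -25, -125, -625]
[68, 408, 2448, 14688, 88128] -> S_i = 68*6^i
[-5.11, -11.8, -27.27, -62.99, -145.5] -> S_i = -5.11*2.31^i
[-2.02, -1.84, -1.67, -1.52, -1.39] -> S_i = -2.02*0.91^i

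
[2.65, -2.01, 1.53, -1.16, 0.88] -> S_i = 2.65*(-0.76)^i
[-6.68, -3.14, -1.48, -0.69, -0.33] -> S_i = -6.68*0.47^i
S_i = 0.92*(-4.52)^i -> [0.92, -4.16, 18.8, -84.96, 384.01]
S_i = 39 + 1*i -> [39, 40, 41, 42, 43]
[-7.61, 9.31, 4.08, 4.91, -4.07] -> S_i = Random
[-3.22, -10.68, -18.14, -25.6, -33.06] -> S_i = -3.22 + -7.46*i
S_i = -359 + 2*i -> [-359, -357, -355, -353, -351]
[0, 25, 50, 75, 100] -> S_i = 0 + 25*i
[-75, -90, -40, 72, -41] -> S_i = Random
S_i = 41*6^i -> [41, 246, 1476, 8856, 53136]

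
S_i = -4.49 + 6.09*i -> [-4.49, 1.6, 7.69, 13.78, 19.87]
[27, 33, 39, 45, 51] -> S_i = 27 + 6*i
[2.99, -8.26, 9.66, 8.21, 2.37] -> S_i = Random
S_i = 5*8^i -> [5, 40, 320, 2560, 20480]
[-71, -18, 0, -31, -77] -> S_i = Random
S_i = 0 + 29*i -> [0, 29, 58, 87, 116]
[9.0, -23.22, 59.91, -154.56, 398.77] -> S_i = 9.00*(-2.58)^i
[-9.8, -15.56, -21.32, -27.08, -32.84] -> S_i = -9.80 + -5.76*i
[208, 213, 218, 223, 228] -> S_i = 208 + 5*i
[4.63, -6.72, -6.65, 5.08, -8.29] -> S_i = Random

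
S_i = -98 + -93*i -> [-98, -191, -284, -377, -470]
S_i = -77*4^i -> [-77, -308, -1232, -4928, -19712]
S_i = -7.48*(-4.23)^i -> [-7.48, 31.64, -133.84, 566.14, -2394.77]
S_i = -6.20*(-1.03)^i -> [-6.2, 6.39, -6.58, 6.77, -6.98]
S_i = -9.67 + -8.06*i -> [-9.67, -17.73, -25.79, -33.85, -41.91]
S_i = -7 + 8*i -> [-7, 1, 9, 17, 25]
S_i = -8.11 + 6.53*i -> [-8.11, -1.58, 4.95, 11.48, 18.01]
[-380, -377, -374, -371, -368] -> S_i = -380 + 3*i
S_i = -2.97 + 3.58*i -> [-2.97, 0.61, 4.19, 7.77, 11.35]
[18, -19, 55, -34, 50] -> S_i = Random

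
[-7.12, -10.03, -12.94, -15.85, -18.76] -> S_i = -7.12 + -2.91*i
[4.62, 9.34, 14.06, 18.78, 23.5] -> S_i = 4.62 + 4.72*i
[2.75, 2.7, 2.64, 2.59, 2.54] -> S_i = 2.75*0.98^i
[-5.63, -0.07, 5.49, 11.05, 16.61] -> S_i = -5.63 + 5.56*i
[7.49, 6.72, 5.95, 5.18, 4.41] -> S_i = 7.49 + -0.77*i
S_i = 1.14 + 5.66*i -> [1.14, 6.8, 12.46, 18.12, 23.78]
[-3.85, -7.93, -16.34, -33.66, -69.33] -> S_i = -3.85*2.06^i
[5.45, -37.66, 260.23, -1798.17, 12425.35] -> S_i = 5.45*(-6.91)^i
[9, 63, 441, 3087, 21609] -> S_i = 9*7^i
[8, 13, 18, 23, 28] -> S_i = 8 + 5*i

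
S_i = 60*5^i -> [60, 300, 1500, 7500, 37500]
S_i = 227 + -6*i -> [227, 221, 215, 209, 203]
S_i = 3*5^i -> [3, 15, 75, 375, 1875]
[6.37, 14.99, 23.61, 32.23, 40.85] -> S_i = 6.37 + 8.62*i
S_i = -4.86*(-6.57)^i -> [-4.86, 31.93, -209.78, 1378.26, -9055.19]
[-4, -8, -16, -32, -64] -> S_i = -4*2^i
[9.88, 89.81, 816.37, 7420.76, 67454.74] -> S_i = 9.88*9.09^i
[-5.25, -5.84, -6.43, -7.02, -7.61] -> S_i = -5.25 + -0.59*i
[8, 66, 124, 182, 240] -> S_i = 8 + 58*i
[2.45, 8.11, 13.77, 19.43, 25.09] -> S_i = 2.45 + 5.66*i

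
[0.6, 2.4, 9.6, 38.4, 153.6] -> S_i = 0.60*4.00^i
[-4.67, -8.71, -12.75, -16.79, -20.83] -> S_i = -4.67 + -4.04*i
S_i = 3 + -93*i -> [3, -90, -183, -276, -369]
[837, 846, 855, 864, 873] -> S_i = 837 + 9*i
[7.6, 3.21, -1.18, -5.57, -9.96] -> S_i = 7.60 + -4.39*i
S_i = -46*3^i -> [-46, -138, -414, -1242, -3726]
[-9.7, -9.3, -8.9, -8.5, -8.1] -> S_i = -9.70 + 0.40*i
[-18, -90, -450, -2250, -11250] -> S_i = -18*5^i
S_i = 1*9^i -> [1, 9, 81, 729, 6561]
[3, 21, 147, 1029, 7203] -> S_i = 3*7^i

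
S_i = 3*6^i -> [3, 18, 108, 648, 3888]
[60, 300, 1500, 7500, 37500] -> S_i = 60*5^i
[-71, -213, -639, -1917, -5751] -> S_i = -71*3^i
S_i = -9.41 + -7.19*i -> [-9.41, -16.6, -23.79, -30.98, -38.17]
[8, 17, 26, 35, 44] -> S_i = 8 + 9*i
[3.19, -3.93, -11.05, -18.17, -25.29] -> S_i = 3.19 + -7.12*i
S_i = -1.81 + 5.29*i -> [-1.81, 3.48, 8.77, 14.06, 19.35]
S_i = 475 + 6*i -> [475, 481, 487, 493, 499]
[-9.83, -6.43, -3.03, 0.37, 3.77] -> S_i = -9.83 + 3.40*i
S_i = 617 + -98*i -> [617, 519, 421, 323, 225]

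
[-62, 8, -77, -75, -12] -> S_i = Random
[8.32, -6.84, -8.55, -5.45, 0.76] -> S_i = Random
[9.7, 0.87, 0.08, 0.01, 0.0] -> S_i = 9.70*0.09^i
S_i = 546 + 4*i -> [546, 550, 554, 558, 562]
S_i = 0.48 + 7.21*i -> [0.48, 7.69, 14.9, 22.11, 29.32]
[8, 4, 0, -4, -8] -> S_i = 8 + -4*i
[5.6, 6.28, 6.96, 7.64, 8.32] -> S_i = 5.60 + 0.68*i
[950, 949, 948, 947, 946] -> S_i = 950 + -1*i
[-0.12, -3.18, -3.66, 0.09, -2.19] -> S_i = Random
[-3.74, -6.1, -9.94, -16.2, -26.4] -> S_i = -3.74*1.63^i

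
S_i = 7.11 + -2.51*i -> [7.11, 4.6, 2.09, -0.42, -2.93]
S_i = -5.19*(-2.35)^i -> [-5.19, 12.2, -28.66, 67.36, -158.28]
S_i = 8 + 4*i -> [8, 12, 16, 20, 24]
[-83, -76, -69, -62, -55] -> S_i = -83 + 7*i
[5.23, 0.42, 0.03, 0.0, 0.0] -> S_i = 5.23*0.08^i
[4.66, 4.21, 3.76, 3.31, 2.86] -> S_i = 4.66 + -0.45*i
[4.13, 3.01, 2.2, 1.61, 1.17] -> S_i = 4.13*0.73^i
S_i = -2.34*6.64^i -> [-2.34, -15.54, -103.17, -685.05, -4548.71]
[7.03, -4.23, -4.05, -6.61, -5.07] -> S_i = Random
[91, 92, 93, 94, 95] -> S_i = 91 + 1*i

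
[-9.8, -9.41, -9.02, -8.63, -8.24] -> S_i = -9.80 + 0.39*i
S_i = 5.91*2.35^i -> [5.91, 13.89, 32.64, 76.7, 180.24]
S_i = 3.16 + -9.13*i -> [3.16, -5.97, -15.1, -24.23, -33.36]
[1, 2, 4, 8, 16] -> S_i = 1*2^i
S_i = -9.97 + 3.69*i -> [-9.97, -6.28, -2.59, 1.1, 4.79]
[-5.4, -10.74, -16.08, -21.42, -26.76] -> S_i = -5.40 + -5.34*i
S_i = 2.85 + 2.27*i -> [2.85, 5.12, 7.39, 9.66, 11.93]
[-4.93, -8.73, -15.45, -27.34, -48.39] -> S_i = -4.93*1.77^i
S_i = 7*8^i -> [7, 56, 448, 3584, 28672]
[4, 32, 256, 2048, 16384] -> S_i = 4*8^i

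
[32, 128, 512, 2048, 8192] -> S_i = 32*4^i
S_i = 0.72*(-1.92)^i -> [0.72, -1.38, 2.65, -5.1, 9.78]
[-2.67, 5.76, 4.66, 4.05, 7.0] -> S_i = Random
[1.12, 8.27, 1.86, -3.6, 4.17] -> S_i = Random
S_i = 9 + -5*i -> [9, 4, -1, -6, -11]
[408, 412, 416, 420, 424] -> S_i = 408 + 4*i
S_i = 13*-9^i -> [13, -117, 1053, -9477, 85293]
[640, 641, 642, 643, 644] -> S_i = 640 + 1*i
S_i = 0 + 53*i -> [0, 53, 106, 159, 212]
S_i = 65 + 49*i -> [65, 114, 163, 212, 261]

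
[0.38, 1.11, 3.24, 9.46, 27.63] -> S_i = 0.38*2.92^i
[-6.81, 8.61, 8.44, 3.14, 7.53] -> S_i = Random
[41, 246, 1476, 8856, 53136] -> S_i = 41*6^i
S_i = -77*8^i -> [-77, -616, -4928, -39424, -315392]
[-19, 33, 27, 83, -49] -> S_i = Random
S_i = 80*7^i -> [80, 560, 3920, 27440, 192080]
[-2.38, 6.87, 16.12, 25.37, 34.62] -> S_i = -2.38 + 9.25*i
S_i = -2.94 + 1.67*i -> [-2.94, -1.27, 0.4, 2.07, 3.74]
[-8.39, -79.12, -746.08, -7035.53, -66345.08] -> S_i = -8.39*9.43^i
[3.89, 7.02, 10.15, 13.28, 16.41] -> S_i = 3.89 + 3.13*i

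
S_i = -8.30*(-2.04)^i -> [-8.3, 16.93, -34.54, 70.46, -143.75]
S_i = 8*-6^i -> [8, -48, 288, -1728, 10368]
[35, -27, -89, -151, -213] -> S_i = 35 + -62*i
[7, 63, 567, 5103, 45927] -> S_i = 7*9^i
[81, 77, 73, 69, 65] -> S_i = 81 + -4*i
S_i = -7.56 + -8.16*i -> [-7.56, -15.72, -23.88, -32.04, -40.2]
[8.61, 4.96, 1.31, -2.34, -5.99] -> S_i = 8.61 + -3.65*i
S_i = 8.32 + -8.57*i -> [8.32, -0.25, -8.82, -17.39, -25.96]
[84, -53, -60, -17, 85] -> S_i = Random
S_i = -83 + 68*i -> [-83, -15, 53, 121, 189]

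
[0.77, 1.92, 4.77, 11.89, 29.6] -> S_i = 0.77*2.49^i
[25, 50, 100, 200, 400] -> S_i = 25*2^i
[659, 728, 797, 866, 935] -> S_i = 659 + 69*i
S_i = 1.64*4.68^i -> [1.64, 7.68, 35.92, 168.11, 786.73]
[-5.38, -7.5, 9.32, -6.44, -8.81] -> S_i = Random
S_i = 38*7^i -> [38, 266, 1862, 13034, 91238]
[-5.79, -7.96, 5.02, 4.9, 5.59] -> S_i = Random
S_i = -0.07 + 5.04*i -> [-0.07, 4.97, 10.01, 15.05, 20.09]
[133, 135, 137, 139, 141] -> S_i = 133 + 2*i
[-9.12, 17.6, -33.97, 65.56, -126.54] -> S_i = -9.12*(-1.93)^i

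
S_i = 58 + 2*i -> [58, 60, 62, 64, 66]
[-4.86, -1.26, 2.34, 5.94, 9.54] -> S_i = -4.86 + 3.60*i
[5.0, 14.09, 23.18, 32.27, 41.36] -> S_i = 5.00 + 9.09*i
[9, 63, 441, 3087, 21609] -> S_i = 9*7^i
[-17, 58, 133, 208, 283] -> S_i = -17 + 75*i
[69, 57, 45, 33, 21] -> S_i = 69 + -12*i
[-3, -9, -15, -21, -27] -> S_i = -3 + -6*i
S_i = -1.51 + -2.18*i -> [-1.51, -3.69, -5.87, -8.05, -10.23]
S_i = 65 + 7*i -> [65, 72, 79, 86, 93]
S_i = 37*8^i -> [37, 296, 2368, 18944, 151552]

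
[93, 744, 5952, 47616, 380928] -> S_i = 93*8^i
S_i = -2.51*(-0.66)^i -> [-2.51, 1.66, -1.09, 0.72, -0.48]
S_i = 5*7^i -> [5, 35, 245, 1715, 12005]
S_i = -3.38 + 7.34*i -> [-3.38, 3.96, 11.3, 18.64, 25.98]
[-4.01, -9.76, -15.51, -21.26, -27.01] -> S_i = -4.01 + -5.75*i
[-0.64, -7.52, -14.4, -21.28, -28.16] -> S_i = -0.64 + -6.88*i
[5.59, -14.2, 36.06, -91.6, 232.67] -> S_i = 5.59*(-2.54)^i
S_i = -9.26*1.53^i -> [-9.26, -14.17, -21.68, -33.17, -50.74]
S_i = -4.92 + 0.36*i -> [-4.92, -4.56, -4.2, -3.84, -3.48]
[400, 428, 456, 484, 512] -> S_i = 400 + 28*i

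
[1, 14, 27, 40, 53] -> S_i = 1 + 13*i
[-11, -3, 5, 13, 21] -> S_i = -11 + 8*i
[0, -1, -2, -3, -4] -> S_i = 0 + -1*i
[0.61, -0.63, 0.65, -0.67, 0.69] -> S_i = 0.61*(-1.03)^i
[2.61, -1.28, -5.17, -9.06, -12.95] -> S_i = 2.61 + -3.89*i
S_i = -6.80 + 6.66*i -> [-6.8, -0.14, 6.52, 13.18, 19.84]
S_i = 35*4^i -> [35, 140, 560, 2240, 8960]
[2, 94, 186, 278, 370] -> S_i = 2 + 92*i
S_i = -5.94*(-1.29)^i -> [-5.94, 7.66, -9.88, 12.75, -16.45]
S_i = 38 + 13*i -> [38, 51, 64, 77, 90]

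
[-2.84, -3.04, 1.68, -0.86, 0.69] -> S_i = Random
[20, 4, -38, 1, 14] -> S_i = Random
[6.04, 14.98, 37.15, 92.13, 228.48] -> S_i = 6.04*2.48^i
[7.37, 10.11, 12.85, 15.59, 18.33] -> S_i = 7.37 + 2.74*i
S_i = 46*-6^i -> [46, -276, 1656, -9936, 59616]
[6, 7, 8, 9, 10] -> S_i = 6 + 1*i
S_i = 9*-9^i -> [9, -81, 729, -6561, 59049]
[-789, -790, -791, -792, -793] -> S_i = -789 + -1*i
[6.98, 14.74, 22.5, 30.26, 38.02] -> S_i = 6.98 + 7.76*i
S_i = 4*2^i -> [4, 8, 16, 32, 64]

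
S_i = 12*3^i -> [12, 36, 108, 324, 972]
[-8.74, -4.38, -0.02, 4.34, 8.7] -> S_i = -8.74 + 4.36*i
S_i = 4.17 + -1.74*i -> [4.17, 2.43, 0.69, -1.05, -2.79]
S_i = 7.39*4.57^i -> [7.39, 33.77, 154.34, 705.33, 3223.36]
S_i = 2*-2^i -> [2, -4, 8, -16, 32]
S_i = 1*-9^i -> [1, -9, 81, -729, 6561]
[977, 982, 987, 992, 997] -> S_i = 977 + 5*i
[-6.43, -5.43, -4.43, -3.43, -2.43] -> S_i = -6.43 + 1.00*i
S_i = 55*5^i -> [55, 275, 1375, 6875, 34375]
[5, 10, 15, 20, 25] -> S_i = 5 + 5*i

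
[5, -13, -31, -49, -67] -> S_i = 5 + -18*i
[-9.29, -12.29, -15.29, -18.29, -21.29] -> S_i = -9.29 + -3.00*i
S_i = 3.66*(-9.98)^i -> [3.66, -36.53, 364.54, -3638.08, 36308.08]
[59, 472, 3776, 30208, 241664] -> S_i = 59*8^i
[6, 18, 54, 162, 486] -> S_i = 6*3^i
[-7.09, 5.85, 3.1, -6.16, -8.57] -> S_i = Random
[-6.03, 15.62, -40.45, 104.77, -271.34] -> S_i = -6.03*(-2.59)^i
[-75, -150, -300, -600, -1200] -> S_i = -75*2^i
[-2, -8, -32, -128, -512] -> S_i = -2*4^i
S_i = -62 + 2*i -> [-62, -60, -58, -56, -54]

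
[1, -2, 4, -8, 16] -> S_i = 1*-2^i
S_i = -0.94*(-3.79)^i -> [-0.94, 3.56, -13.5, 51.17, -193.95]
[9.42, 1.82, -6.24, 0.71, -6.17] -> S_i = Random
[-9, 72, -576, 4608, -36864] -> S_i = -9*-8^i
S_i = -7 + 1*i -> [-7, -6, -5, -4, -3]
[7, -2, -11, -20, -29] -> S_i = 7 + -9*i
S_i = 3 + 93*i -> [3, 96, 189, 282, 375]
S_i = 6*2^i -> [6, 12, 24, 48, 96]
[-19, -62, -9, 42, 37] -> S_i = Random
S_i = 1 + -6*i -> [1, -5, -11, -17, -23]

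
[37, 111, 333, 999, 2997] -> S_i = 37*3^i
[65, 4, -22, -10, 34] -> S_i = Random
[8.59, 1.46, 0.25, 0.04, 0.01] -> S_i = 8.59*0.17^i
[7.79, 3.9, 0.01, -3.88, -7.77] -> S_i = 7.79 + -3.89*i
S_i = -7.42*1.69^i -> [-7.42, -12.54, -21.19, -35.81, -60.53]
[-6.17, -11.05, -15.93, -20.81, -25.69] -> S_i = -6.17 + -4.88*i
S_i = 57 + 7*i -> [57, 64, 71, 78, 85]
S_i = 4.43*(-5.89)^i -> [4.43, -26.09, 153.69, -905.21, 5331.69]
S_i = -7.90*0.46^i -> [-7.9, -3.63, -1.67, -0.77, -0.35]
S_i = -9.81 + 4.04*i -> [-9.81, -5.77, -1.73, 2.31, 6.35]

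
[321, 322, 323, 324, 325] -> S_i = 321 + 1*i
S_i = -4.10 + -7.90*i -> [-4.1, -12.0, -19.9, -27.8, -35.7]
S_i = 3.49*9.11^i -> [3.49, 31.79, 289.64, 2638.64, 24038.03]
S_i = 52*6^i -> [52, 312, 1872, 11232, 67392]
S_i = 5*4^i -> [5, 20, 80, 320, 1280]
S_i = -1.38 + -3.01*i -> [-1.38, -4.39, -7.4, -10.41, -13.42]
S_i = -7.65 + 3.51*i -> [-7.65, -4.14, -0.63, 2.88, 6.39]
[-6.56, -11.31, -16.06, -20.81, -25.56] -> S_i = -6.56 + -4.75*i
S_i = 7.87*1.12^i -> [7.87, 8.81, 9.87, 11.06, 12.38]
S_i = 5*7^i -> [5, 35, 245, 1715, 12005]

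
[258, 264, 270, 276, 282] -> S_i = 258 + 6*i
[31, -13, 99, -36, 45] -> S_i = Random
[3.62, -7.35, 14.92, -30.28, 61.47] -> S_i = 3.62*(-2.03)^i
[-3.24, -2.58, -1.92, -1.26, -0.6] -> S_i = -3.24 + 0.66*i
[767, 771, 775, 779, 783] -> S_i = 767 + 4*i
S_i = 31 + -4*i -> [31, 27, 23, 19, 15]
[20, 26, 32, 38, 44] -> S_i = 20 + 6*i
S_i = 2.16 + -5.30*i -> [2.16, -3.14, -8.44, -13.74, -19.04]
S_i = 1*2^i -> [1, 2, 4, 8, 16]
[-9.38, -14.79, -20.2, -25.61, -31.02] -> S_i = -9.38 + -5.41*i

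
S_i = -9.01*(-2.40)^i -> [-9.01, 21.62, -51.9, 124.55, -298.93]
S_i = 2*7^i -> [2, 14, 98, 686, 4802]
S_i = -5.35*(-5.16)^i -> [-5.35, 27.61, -142.45, 735.03, -3792.74]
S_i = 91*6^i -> [91, 546, 3276, 19656, 117936]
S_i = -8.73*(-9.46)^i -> [-8.73, 82.59, -781.26, 7390.74, -69916.36]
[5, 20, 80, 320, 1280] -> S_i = 5*4^i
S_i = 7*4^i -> [7, 28, 112, 448, 1792]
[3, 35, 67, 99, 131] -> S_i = 3 + 32*i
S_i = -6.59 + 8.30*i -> [-6.59, 1.71, 10.01, 18.31, 26.61]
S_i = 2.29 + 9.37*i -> [2.29, 11.66, 21.03, 30.4, 39.77]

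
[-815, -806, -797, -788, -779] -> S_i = -815 + 9*i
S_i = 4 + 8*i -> [4, 12, 20, 28, 36]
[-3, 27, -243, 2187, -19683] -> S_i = -3*-9^i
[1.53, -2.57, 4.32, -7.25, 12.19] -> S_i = 1.53*(-1.68)^i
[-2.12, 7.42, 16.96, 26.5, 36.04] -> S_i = -2.12 + 9.54*i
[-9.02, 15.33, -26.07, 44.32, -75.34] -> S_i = -9.02*(-1.70)^i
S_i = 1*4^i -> [1, 4, 16, 64, 256]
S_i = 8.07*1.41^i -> [8.07, 11.38, 16.04, 22.62, 31.9]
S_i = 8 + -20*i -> [8, -12, -32, -52, -72]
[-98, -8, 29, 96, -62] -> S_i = Random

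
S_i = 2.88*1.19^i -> [2.88, 3.43, 4.08, 4.85, 5.78]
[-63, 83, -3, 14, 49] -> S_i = Random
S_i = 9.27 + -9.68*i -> [9.27, -0.41, -10.09, -19.77, -29.45]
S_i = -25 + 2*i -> [-25, -23, -21, -19, -17]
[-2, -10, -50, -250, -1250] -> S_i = -2*5^i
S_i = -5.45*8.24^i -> [-5.45, -44.91, -370.04, -3049.15, -25124.96]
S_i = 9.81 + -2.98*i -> [9.81, 6.83, 3.85, 0.87, -2.11]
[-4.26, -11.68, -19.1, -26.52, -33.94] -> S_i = -4.26 + -7.42*i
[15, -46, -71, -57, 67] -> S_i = Random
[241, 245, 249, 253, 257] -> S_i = 241 + 4*i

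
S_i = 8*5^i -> [8, 40, 200, 1000, 5000]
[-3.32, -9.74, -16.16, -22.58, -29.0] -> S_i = -3.32 + -6.42*i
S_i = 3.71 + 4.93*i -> [3.71, 8.64, 13.57, 18.5, 23.43]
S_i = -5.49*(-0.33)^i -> [-5.49, 1.81, -0.6, 0.2, -0.07]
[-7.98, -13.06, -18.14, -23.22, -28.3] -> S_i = -7.98 + -5.08*i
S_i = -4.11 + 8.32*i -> [-4.11, 4.21, 12.53, 20.85, 29.17]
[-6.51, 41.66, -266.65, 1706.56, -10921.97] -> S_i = -6.51*(-6.40)^i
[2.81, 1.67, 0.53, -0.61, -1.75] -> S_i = 2.81 + -1.14*i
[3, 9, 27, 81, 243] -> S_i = 3*3^i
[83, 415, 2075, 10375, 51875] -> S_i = 83*5^i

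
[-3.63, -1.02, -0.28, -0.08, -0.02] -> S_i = -3.63*0.28^i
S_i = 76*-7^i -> [76, -532, 3724, -26068, 182476]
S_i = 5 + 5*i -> [5, 10, 15, 20, 25]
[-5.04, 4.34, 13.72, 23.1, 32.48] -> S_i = -5.04 + 9.38*i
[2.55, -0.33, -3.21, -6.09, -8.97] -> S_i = 2.55 + -2.88*i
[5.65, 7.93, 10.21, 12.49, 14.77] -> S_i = 5.65 + 2.28*i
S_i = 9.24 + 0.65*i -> [9.24, 9.89, 10.54, 11.19, 11.84]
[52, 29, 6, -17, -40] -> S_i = 52 + -23*i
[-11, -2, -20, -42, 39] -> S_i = Random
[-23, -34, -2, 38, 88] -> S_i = Random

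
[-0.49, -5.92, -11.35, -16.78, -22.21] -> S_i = -0.49 + -5.43*i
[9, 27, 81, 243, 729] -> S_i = 9*3^i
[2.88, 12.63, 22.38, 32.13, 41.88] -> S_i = 2.88 + 9.75*i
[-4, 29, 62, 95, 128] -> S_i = -4 + 33*i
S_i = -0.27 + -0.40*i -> [-0.27, -0.67, -1.07, -1.47, -1.87]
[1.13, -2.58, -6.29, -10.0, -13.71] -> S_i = 1.13 + -3.71*i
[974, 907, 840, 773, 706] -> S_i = 974 + -67*i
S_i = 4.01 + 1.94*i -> [4.01, 5.95, 7.89, 9.83, 11.77]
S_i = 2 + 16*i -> [2, 18, 34, 50, 66]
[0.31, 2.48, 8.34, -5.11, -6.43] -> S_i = Random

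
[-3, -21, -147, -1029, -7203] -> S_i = -3*7^i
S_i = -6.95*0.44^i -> [-6.95, -3.06, -1.35, -0.59, -0.26]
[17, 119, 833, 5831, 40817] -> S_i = 17*7^i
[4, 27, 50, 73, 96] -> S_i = 4 + 23*i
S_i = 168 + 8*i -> [168, 176, 184, 192, 200]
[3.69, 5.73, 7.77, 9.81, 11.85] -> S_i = 3.69 + 2.04*i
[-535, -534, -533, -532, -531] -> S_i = -535 + 1*i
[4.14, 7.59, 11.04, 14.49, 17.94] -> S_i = 4.14 + 3.45*i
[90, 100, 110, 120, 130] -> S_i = 90 + 10*i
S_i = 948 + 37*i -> [948, 985, 1022, 1059, 1096]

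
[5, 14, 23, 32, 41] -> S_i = 5 + 9*i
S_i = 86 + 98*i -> [86, 184, 282, 380, 478]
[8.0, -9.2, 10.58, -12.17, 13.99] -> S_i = 8.00*(-1.15)^i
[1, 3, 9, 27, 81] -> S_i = 1*3^i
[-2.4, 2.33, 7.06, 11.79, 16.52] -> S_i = -2.40 + 4.73*i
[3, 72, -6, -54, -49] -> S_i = Random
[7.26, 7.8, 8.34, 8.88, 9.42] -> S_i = 7.26 + 0.54*i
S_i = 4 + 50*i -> [4, 54, 104, 154, 204]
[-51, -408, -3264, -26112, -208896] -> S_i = -51*8^i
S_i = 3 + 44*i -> [3, 47, 91, 135, 179]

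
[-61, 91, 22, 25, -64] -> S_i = Random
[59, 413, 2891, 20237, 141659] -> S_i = 59*7^i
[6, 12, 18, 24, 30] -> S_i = 6 + 6*i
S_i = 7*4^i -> [7, 28, 112, 448, 1792]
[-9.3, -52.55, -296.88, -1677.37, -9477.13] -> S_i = -9.30*5.65^i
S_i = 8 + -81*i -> [8, -73, -154, -235, -316]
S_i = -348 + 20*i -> [-348, -328, -308, -288, -268]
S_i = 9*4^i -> [9, 36, 144, 576, 2304]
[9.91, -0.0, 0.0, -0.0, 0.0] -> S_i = 9.91*-0.00^i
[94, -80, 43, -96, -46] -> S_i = Random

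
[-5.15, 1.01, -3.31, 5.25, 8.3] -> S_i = Random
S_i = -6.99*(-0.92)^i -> [-6.99, 6.43, -5.92, 5.44, -5.01]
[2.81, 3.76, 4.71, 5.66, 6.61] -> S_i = 2.81 + 0.95*i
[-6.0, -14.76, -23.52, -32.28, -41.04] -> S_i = -6.00 + -8.76*i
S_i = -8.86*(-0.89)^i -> [-8.86, 7.89, -7.02, 6.25, -5.56]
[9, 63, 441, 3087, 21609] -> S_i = 9*7^i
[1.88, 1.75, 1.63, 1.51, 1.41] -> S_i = 1.88*0.93^i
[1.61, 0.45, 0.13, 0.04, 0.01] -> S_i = 1.61*0.28^i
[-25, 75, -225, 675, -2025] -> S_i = -25*-3^i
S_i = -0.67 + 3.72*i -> [-0.67, 3.05, 6.77, 10.49, 14.21]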